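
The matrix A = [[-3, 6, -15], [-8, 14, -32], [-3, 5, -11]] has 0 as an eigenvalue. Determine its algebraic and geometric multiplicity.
algebraic multiplicity 3, geometric multiplicity 1

The characteristic polynomial is x^3, so the factor x appears with exponent 3: the algebraic multiplicity is 3.

rank(A) = 2, so the eigenspace has dimension 3 - 2 = 1: the geometric multiplicity is 1.

Since 1 < 3, A is not diagonalizable.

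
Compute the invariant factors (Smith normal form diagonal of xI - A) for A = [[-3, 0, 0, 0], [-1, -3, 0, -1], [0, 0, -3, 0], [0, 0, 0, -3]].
x + 3, x + 3, (x + 3)^2

The Jordan structure of A has elementary divisors (x + 3)^2, (x + 3), (x + 3). Arranging the block sizes at each eigenvalue in decreasing order and taking row products gives the invariant factors.

Invariant factors (smallest first, each dividing the next): x + 3, x + 3, (x + 3)^2.

Check: the last factor (x + 3)^2 is the minimal polynomial, and the product (x + 3)^4 is the characteristic polynomial.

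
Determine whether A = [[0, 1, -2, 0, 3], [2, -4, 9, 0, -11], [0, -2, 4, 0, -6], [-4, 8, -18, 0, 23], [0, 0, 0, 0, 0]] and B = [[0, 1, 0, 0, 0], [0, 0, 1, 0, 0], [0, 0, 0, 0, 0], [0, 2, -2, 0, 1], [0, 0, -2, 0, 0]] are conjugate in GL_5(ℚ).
Two matrices over a field are similar if and only if they have the same invariant factors.

Both A and B have characteristic polynomial x^5 and minimal polynomial x^3. Computing further, both have invariant factors x^2, x^3. Hence A and B are similar.

Yes.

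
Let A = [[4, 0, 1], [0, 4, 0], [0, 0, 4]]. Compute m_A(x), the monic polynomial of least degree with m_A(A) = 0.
m_A(x) = (x - 4)^2

The characteristic polynomial factors as (x - 4)^3. The minimal polynomial is ∏(x - λ)^{k_λ} where k_λ is the size of the largest Jordan block at λ.

For λ = 4: rank(A - 4I) = 1, and the largest Jordan block has size 2 (the smallest k with rank((A - 4I)^k) = rank((A - 4I)^(k+1))).

So m_A(x) = (x - 4)^2.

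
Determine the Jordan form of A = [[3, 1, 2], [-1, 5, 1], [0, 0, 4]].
The characteristic polynomial is det(xI - A) = (x - 4)^3, so the eigenvalues are 4 (algebraic multiplicity 3).

For λ = 4: rank(A - 4I) = 2, rank((A - 4I)^2) = 1, rank((A - 4I)^3) = 0. The eigenspace has dimension 3 - 2 = 1, so there is 1 Jordan block; the rank sequence gives block sizes [3].

Assembling the blocks gives the Jordan form J above.

J = [[4, 1, 0], [0, 4, 1], [0, 0, 4]]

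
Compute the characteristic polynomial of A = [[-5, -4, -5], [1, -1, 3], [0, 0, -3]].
xI - A = [[x + 5, 4, 5], [-1, x + 1, -3], [0, 0, x + 3]].

Expanding det(xI - A) along the first row:
det(xI - A) = + (x + 5)·det([[x + 1, -3], [0, x + 3]]) - (4)·det([[-1, -3], [0, x + 3]]) + (5)·det([[-1, x + 1], [0, 0]]).

Evaluating gives χ_A(x) = x^3 + 9x^2 + 27x + 27 = (x + 3)^3.

χ_A(x) = (x + 3)^3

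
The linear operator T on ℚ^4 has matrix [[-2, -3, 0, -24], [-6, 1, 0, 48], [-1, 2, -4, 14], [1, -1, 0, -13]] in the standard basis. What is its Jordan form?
J = [[-5, 0, 0, 0], [0, -5, 0, 0], [0, 0, -4, 1], [0, 0, 0, -4]]

The characteristic polynomial is det(xI - A) = (x + 4)^2(x + 5)^2, so the eigenvalues are -5 (algebraic multiplicity 2), -4 (algebraic multiplicity 2).

For λ = -5: rank(A + 5I) = 2. The eigenspace has dimension 4 - 2 = 2, so there are 2 Jordan blocks; the rank sequence gives block sizes [1, 1].

For λ = -4: rank(A + 4I) = 3, rank((A + 4I)^2) = 2. The eigenspace has dimension 4 - 3 = 1, so there is 1 Jordan block; the rank sequence gives block sizes [2].

Assembling the blocks gives the Jordan form J above.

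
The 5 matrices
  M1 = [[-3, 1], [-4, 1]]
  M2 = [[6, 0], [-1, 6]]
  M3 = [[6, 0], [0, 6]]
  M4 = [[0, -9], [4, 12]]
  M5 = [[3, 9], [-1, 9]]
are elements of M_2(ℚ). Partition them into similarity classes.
3 classes: {M1}, {M2, M4, M5}, {M3}

Characteristic polynomials: χ_{M1} = (x + 1)^2, χ_{M2} = (x - 6)^2, χ_{M3} = (x - 6)^2, χ_{M4} = (x - 6)^2, χ_{M5} = (x - 6)^2.

{M1}: invariant factors (x + 1)^2.

{M2, M4, M5}: invariant factors (x - 6)^2.

{M3}: invariant factors x - 6, x - 6.

Matrices are similar if and only if their invariant-factor lists agree; the partition into similarity classes is {M1}, {M2, M4, M5}, {M3}.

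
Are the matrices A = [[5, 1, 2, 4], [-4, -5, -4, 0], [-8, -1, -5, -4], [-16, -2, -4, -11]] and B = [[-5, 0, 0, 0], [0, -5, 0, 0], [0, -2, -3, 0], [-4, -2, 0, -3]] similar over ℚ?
No.

Both have characteristic polynomial (x + 3)^2(x + 5)^2, but the minimal polynomial of A is (x + 3)(x + 5)^2 while the minimal polynomial of B is (x + 3)(x + 5). The minimal polynomial is a similarity invariant, so A and B are not similar.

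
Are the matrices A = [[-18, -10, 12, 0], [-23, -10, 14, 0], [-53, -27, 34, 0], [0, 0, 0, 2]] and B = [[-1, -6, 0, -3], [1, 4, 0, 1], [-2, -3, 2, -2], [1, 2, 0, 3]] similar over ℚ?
Yes.

Two matrices over a field are similar if and only if they have the same invariant factors.

Both A and B have characteristic polynomial (x - 2)^4 and minimal polynomial (x - 2)^3. Computing further, both have invariant factors x - 2, (x - 2)^3. Hence A and B are similar.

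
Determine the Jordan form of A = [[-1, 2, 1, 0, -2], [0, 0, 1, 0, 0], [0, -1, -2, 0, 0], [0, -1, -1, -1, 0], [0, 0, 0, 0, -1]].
J = [[-1, 1, 0, 0, 0], [0, -1, 1, 0, 0], [0, 0, -1, 0, 0], [0, 0, 0, -1, 0], [0, 0, 0, 0, -1]]

The characteristic polynomial is det(xI - A) = (x + 1)^5, so the eigenvalues are -1 (algebraic multiplicity 5).

For λ = -1: rank(A + I) = 2, rank((A + I)^2) = 1, rank((A + I)^3) = 0. The eigenspace has dimension 5 - 2 = 3, so there are 3 Jordan blocks; the rank sequence gives block sizes [3, 1, 1].

Assembling the blocks gives the Jordan form J above.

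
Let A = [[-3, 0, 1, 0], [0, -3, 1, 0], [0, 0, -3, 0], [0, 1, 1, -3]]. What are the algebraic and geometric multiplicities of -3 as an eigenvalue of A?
algebraic multiplicity 4, geometric multiplicity 2

The characteristic polynomial is (x + 3)^4, so the factor x + 3 appears with exponent 4: the algebraic multiplicity is 4.

rank(A + 3I) = 2, so the eigenspace has dimension 4 - 2 = 2: the geometric multiplicity is 2.

Since 2 < 4, A is not diagonalizable.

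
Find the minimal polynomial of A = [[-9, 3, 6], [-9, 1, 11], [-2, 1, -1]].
The characteristic polynomial factors as (x + 3)^3. The minimal polynomial is ∏(x - λ)^{k_λ} where k_λ is the size of the largest Jordan block at λ.

For λ = -3: rank(A + 3I) = 2, and the largest Jordan block has size 3 (the smallest k with rank((A + 3I)^k) = rank((A + 3I)^(k+1))).

So m_A(x) = (x + 3)^3.

m_A(x) = (x + 3)^3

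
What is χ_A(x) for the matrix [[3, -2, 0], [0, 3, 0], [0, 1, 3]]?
χ_A(x) = (x - 3)^3

xI - A = [[x - 3, 2, 0], [0, x - 3, 0], [0, -1, x - 3]].

Expanding det(xI - A) along the first row:
det(xI - A) = + (x - 3)·det([[x - 3, 0], [-1, x - 3]]) - (2)·det([[0, 0], [0, x - 3]]) + (0)·det([[0, x - 3], [0, -1]]).

Evaluating gives χ_A(x) = x^3 - 9x^2 + 27x - 27 = (x - 3)^3.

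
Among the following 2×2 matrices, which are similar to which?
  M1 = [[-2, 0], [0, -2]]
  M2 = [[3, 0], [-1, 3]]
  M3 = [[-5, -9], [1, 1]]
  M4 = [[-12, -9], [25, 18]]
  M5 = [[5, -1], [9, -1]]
4 classes: {M1}, {M2, M4}, {M3}, {M5}

Characteristic polynomials: χ_{M1} = (x + 2)^2, χ_{M2} = (x - 3)^2, χ_{M3} = (x + 2)^2, χ_{M4} = (x - 3)^2, χ_{M5} = (x - 2)^2.

{M1}: invariant factors x + 2, x + 2.

{M2, M4}: invariant factors (x - 3)^2.

{M3}: invariant factors (x + 2)^2.

{M5}: invariant factors (x - 2)^2.

Matrices are similar if and only if their invariant-factor lists agree; the partition into similarity classes is {M1}, {M2, M4}, {M3}, {M5}.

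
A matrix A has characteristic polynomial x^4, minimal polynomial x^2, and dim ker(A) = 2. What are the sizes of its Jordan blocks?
Jordan blocks: (0, 2), (0, 2)

λ = 0: algebraic multiplicity 4 (exponent in χ_A), largest block size 2 (exponent in m_A), 2 blocks (geometric multiplicity). These force block sizes [2, 2].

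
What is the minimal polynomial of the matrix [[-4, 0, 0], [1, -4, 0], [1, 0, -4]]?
The characteristic polynomial factors as (x + 4)^3. The minimal polynomial is ∏(x - λ)^{k_λ} where k_λ is the size of the largest Jordan block at λ.

For λ = -4: rank(A + 4I) = 1, and the largest Jordan block has size 2 (the smallest k with rank((A + 4I)^k) = rank((A + 4I)^(k+1))).

So m_A(x) = (x + 4)^2.

m_A(x) = (x + 4)^2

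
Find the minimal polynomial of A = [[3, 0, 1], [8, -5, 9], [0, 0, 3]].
m_A(x) = (x - 3)^2(x + 5)

The characteristic polynomial factors as (x - 3)^2(x + 5). The minimal polynomial is ∏(x - λ)^{k_λ} where k_λ is the size of the largest Jordan block at λ.

For λ = -5: rank(A + 5I) = 2, and the largest Jordan block has size 1 (the smallest k with rank((A + 5I)^k) = rank((A + 5I)^(k+1))).
For λ = 3: rank(A - 3I) = 2, and the largest Jordan block has size 2 (the smallest k with rank((A - 3I)^k) = rank((A - 3I)^(k+1))).

So m_A(x) = (x - 3)^2(x + 5).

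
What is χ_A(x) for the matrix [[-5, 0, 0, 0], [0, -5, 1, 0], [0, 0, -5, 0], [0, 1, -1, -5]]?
xI - A = [[x + 5, 0, 0, 0], [0, x + 5, -1, 0], [0, 0, x + 5, 0], [0, -1, 1, x + 5]].

Expanding det(xI - A) along the first row:
det(xI - A) = + (x + 5)·det([[x + 5, -1, 0], [0, x + 5, 0], [-1, 1, x + 5]]) - (0)·det([[0, -1, 0], [0, x + 5, 0], [0, 1, x + 5]]) + (0)·det([[0, x + 5, 0], [0, 0, 0], [0, -1, x + 5]]) - (0)·det([[0, x + 5, -1], [0, 0, x + 5], [0, -1, 1]]).

Evaluating gives χ_A(x) = x^4 + 20x^3 + 150x^2 + 500x + 625 = (x + 5)^4.

χ_A(x) = (x + 5)^4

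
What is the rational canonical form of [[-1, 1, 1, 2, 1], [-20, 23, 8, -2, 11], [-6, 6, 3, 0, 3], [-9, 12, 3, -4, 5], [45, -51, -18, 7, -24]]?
The invariant factors of A (the non-unit diagonal entries of the Smith normal form of xI - A over ℚ[x]) are (x - 1)(x + 3), (x - 1)^2(x + 3), each dividing the next. The characteristic polynomial is their product, (x - 1)^3(x + 3)^2.

The rational canonical form is the block-diagonal matrix of companion matrices C(f_i):
R = [[0, 3, 0, 0, 0], [1, -2, 0, 0, 0], [0, 0, 0, 0, -3], [0, 0, 1, 0, 5], [0, 0, 0, 1, -1]].

R = [[0, 3, 0, 0, 0], [1, -2, 0, 0, 0], [0, 0, 0, 0, -3], [0, 0, 1, 0, 5], [0, 0, 0, 1, -1]]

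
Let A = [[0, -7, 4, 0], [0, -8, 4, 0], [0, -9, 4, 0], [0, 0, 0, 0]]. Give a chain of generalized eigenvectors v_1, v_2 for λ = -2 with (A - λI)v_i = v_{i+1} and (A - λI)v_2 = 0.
v_1 = [[0, 1, 2, 0]]^T, v_2 = [[1, 2, 3, 0]]^T

We seek v_1 ∈ ker((A + 2I)^2) \ ker(A + 2I), then set v_{i+1} = (A + 2I) v_i.

One such chain is v_1 = [[0, 1, 2, 0]]^T, v_2 = [[1, 2, 3, 0]]^T. Check: (A + 2I) v_2 = [[0, 0, 0, 0]]^T = 0.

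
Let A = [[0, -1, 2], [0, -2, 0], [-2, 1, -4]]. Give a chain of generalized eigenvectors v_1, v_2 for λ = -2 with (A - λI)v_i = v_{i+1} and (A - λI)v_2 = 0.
v_1 = [[0, -1, 0]]^T, v_2 = [[1, 0, -1]]^T

We seek v_1 ∈ ker((A + 2I)^2) \ ker(A + 2I), then set v_{i+1} = (A + 2I) v_i.

One such chain is v_1 = [[0, -1, 0]]^T, v_2 = [[1, 0, -1]]^T. Check: (A + 2I) v_2 = [[0, 0, 0]]^T = 0.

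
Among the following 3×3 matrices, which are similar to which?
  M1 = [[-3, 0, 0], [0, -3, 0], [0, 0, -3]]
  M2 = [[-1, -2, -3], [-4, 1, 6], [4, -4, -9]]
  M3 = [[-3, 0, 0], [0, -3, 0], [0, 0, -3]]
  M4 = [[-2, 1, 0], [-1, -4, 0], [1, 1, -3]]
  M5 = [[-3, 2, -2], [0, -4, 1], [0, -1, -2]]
Characteristic polynomials: χ_{M1} = (x + 3)^3, χ_{M2} = (x + 3)^3, χ_{M3} = (x + 3)^3, χ_{M4} = (x + 3)^3, χ_{M5} = (x + 3)^3.

{M1, M3}: invariant factors x + 3, x + 3, x + 3.

{M2, M4, M5}: invariant factors x + 3, (x + 3)^2.

Matrices are similar if and only if their invariant-factor lists agree; the partition into similarity classes is {M1, M3}, {M2, M4, M5}.

2 classes: {M1, M3}, {M2, M4, M5}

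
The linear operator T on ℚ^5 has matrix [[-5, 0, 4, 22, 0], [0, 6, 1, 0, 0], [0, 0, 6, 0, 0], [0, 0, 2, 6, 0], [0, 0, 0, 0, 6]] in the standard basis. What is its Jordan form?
The characteristic polynomial is det(xI - A) = (x - 6)^4(x + 5), so the eigenvalues are -5 (algebraic multiplicity 1), 6 (algebraic multiplicity 4).

For λ = -5: algebraic multiplicity 1 gives one 1×1 block.

For λ = 6: rank(A - 6I) = 2, rank((A - 6I)^2) = 1. The eigenspace has dimension 5 - 2 = 3, so there are 3 Jordan blocks; the rank sequence gives block sizes [2, 1, 1].

Assembling the blocks gives the Jordan form J above.

J = [[-5, 0, 0, 0, 0], [0, 6, 1, 0, 0], [0, 0, 6, 0, 0], [0, 0, 0, 6, 0], [0, 0, 0, 0, 6]]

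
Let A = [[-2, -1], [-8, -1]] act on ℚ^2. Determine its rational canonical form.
The invariant factors of A (the non-unit diagonal entries of the Smith normal form of xI - A over ℚ[x]) are x^2 + 3x - 6, each dividing the next. The characteristic polynomial is their product, x^2 + 3x - 6.

The rational canonical form is the block-diagonal matrix of companion matrices C(f_i):
R = [[0, 6], [1, -3]].

Note the characteristic polynomial does not split into linear factors over ℚ, so A has no Jordan form over ℚ; the rational canonical form exists over any field.

R = [[0, 6], [1, -3]]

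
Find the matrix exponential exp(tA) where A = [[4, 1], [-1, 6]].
e^{tA} = [[(1 - t)*e^{5*t}, t*e^{5*t}], [-t*e^{5*t}, (t + 1)*e^{5*t}]]

A has Jordan form J = [[5, 1], [0, 5]] with A = PJP^{-1}, so e^{tA} = P e^{tJ} P^{-1}.

For a Jordan block J_k(λ), e^{tJ_k(λ)} = e^{λt} · (I + tN + t^2 N^2/2! + ... + t^{k-1} N^{k-1}/(k-1)!) where N is the nilpotent superdiagonal part.

Assembling the blocks and conjugating back gives the entries of e^{tA} as shown above.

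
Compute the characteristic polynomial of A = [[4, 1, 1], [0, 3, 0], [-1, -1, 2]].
χ_A(x) = (x - 3)^3

xI - A = [[x - 4, -1, -1], [0, x - 3, 0], [1, 1, x - 2]].

Expanding det(xI - A) along the first row:
det(xI - A) = + (x - 4)·det([[x - 3, 0], [1, x - 2]]) - (-1)·det([[0, 0], [1, x - 2]]) + (-1)·det([[0, x - 3], [1, 1]]).

Evaluating gives χ_A(x) = x^3 - 9x^2 + 27x - 27 = (x - 3)^3.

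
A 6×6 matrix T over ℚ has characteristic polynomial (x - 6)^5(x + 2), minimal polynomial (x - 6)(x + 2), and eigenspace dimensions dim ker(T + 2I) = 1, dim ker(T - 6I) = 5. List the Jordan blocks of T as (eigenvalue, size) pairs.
Jordan blocks: (-2, 1), (6, 1), (6, 1), (6, 1), (6, 1), (6, 1)

λ = -2: algebraic multiplicity 1 (exponent in χ_T), largest block size 1 (exponent in m_T), 1 block (geometric multiplicity). This forces block sizes [1].
λ = 6: algebraic multiplicity 5 (exponent in χ_T), largest block size 1 (exponent in m_T), 5 blocks (geometric multiplicity). These force block sizes [1, 1, 1, 1, 1].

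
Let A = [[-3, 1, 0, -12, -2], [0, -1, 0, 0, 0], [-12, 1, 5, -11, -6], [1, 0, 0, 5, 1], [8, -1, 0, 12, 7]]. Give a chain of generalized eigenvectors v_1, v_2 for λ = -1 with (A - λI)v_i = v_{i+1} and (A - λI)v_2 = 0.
We seek v_1 ∈ ker((A + I)^2) \ ker(A + I), then set v_{i+1} = (A + I) v_i.

One such chain is v_1 = [[0, 1, 0, 0, 0]]^T, v_2 = [[1, 0, 1, 0, -1]]^T. Check: (A + I) v_2 = [[0, 0, 0, 0, 0]]^T = 0.

v_1 = [[0, 1, 0, 0, 0]]^T, v_2 = [[1, 0, 1, 0, -1]]^T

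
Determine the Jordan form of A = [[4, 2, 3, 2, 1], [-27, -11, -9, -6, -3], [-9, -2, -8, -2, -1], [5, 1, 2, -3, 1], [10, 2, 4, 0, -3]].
The characteristic polynomial is det(xI - A) = (x + 3)^2(x + 5)^3, so the eigenvalues are -5 (algebraic multiplicity 3), -3 (algebraic multiplicity 2).

For λ = -5: rank(A + 5I) = 3, rank((A + 5I)^2) = 2. The eigenspace has dimension 5 - 3 = 2, so there are 2 Jordan blocks; the rank sequence gives block sizes [2, 1].

For λ = -3: rank(A + 3I) = 4, rank((A + 3I)^2) = 3. The eigenspace has dimension 5 - 4 = 1, so there is 1 Jordan block; the rank sequence gives block sizes [2].

Assembling the blocks gives the Jordan form J above.

J = [[-5, 1, 0, 0, 0], [0, -5, 0, 0, 0], [0, 0, -5, 0, 0], [0, 0, 0, -3, 1], [0, 0, 0, 0, -3]]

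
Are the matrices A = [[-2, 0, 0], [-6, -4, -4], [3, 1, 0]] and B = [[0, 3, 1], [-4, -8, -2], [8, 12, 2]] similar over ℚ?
Yes.

Two matrices over a field are similar if and only if they have the same invariant factors.

Both A and B have characteristic polynomial (x + 2)^3 and minimal polynomial (x + 2)^2. Computing further, both have invariant factors x + 2, (x + 2)^2. Hence A and B are similar.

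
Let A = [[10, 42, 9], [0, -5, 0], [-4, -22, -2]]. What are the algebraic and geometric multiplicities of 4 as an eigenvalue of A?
algebraic multiplicity 2, geometric multiplicity 1

The characteristic polynomial is (x - 4)^2(x + 5), so the factor x - 4 appears with exponent 2: the algebraic multiplicity is 2.

rank(A - 4I) = 2, so the eigenspace has dimension 3 - 2 = 1: the geometric multiplicity is 1.

Since 1 < 2, A is not diagonalizable.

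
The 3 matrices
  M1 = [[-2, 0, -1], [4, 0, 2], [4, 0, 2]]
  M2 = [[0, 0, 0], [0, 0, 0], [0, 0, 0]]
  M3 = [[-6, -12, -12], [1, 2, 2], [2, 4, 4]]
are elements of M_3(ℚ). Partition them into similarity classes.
Characteristic polynomials: χ_{M1} = x^3, χ_{M2} = x^3, χ_{M3} = x^3.

{M1, M3}: invariant factors x, x^2.

{M2}: invariant factors x, x, x.

Matrices are similar if and only if their invariant-factor lists agree; the partition into similarity classes is {M1, M3}, {M2}.

2 classes: {M1, M3}, {M2}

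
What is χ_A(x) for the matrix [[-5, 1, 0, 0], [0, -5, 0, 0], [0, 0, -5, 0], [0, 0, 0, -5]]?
χ_A(x) = (x + 5)^4

xI - A = [[x + 5, -1, 0, 0], [0, x + 5, 0, 0], [0, 0, x + 5, 0], [0, 0, 0, x + 5]].

Expanding det(xI - A) along the first row:
det(xI - A) = + (x + 5)·det([[x + 5, 0, 0], [0, x + 5, 0], [0, 0, x + 5]]) - (-1)·det([[0, 0, 0], [0, x + 5, 0], [0, 0, x + 5]]) + (0)·det([[0, x + 5, 0], [0, 0, 0], [0, 0, x + 5]]) - (0)·det([[0, x + 5, 0], [0, 0, x + 5], [0, 0, 0]]).

Evaluating gives χ_A(x) = x^4 + 20x^3 + 150x^2 + 500x + 625 = (x + 5)^4.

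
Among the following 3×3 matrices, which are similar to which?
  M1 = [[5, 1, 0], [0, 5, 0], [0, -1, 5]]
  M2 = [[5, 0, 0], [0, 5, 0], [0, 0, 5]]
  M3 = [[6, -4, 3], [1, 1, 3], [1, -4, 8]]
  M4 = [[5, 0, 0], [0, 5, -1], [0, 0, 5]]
Characteristic polynomials: χ_{M1} = (x - 5)^3, χ_{M2} = (x - 5)^3, χ_{M3} = (x - 5)^3, χ_{M4} = (x - 5)^3.

{M1, M3, M4}: invariant factors x - 5, (x - 5)^2.

{M2}: invariant factors x - 5, x - 5, x - 5.

Matrices are similar if and only if their invariant-factor lists agree; the partition into similarity classes is {M1, M3, M4}, {M2}.

2 classes: {M1, M3, M4}, {M2}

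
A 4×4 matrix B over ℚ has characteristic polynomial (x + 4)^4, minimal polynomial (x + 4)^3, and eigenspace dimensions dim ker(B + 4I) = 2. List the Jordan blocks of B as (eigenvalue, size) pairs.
λ = -4: algebraic multiplicity 4 (exponent in χ_B), largest block size 3 (exponent in m_B), 2 blocks (geometric multiplicity). These force block sizes [3, 1].

Jordan blocks: (-4, 3), (-4, 1)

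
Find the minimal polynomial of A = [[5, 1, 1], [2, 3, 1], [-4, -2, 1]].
The characteristic polynomial factors as (x - 3)^3. The minimal polynomial is ∏(x - λ)^{k_λ} where k_λ is the size of the largest Jordan block at λ.

For λ = 3: rank(A - 3I) = 2, and the largest Jordan block has size 3 (the smallest k with rank((A - 3I)^k) = rank((A - 3I)^(k+1))).

So m_A(x) = (x - 3)^3.

m_A(x) = (x - 3)^3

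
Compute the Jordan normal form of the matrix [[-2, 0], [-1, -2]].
J = [[-2, 1], [0, -2]]

The characteristic polynomial is det(xI - A) = (x + 2)^2, so the eigenvalues are -2 (algebraic multiplicity 2).

For λ = -2: rank(A + 2I) = 1, rank((A + 2I)^2) = 0. The eigenspace has dimension 2 - 1 = 1, so there is 1 Jordan block; the rank sequence gives block sizes [2].

Assembling the blocks gives the Jordan form J above.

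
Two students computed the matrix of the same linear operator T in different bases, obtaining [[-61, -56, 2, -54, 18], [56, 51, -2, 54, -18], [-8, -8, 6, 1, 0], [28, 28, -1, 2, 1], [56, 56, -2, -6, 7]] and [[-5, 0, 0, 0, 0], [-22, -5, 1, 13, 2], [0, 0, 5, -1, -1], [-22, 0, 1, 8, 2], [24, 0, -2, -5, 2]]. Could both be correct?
Yes.

Two matrices over a field are similar if and only if they have the same invariant factors.

Both A and B have characteristic polynomial (x - 5)^3(x + 5)^2 and minimal polynomial (x - 5)^3(x + 5). Computing further, both have invariant factors x + 5, (x - 5)^3(x + 5). Hence A and B are similar.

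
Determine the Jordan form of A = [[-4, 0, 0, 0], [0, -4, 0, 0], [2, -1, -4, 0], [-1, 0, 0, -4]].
The characteristic polynomial is det(xI - A) = (x + 4)^4, so the eigenvalues are -4 (algebraic multiplicity 4).

For λ = -4: rank(A + 4I) = 2, rank((A + 4I)^2) = 0. The eigenspace has dimension 4 - 2 = 2, so there are 2 Jordan blocks; the rank sequence gives block sizes [2, 2].

Assembling the blocks gives the Jordan form J above.

J = [[-4, 1, 0, 0], [0, -4, 0, 0], [0, 0, -4, 1], [0, 0, 0, -4]]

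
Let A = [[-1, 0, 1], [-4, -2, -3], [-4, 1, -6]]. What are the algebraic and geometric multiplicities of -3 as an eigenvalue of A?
The characteristic polynomial is (x + 3)^3, so the factor x + 3 appears with exponent 3: the algebraic multiplicity is 3.

rank(A + 3I) = 2, so the eigenspace has dimension 3 - 2 = 1: the geometric multiplicity is 1.

Since 1 < 3, A is not diagonalizable.

algebraic multiplicity 3, geometric multiplicity 1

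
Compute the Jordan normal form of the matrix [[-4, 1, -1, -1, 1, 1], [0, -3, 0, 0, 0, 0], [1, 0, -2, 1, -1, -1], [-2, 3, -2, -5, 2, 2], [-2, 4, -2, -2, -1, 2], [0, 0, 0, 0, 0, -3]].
The characteristic polynomial is det(xI - A) = (x + 3)^6, so the eigenvalues are -3 (algebraic multiplicity 6).

For λ = -3: rank(A + 3I) = 2, rank((A + 3I)^2) = 0. The eigenspace has dimension 6 - 2 = 4, so there are 4 Jordan blocks; the rank sequence gives block sizes [2, 2, 1, 1].

Assembling the blocks gives the Jordan form J above.

J = [[-3, 1, 0, 0, 0, 0], [0, -3, 0, 0, 0, 0], [0, 0, -3, 1, 0, 0], [0, 0, 0, -3, 0, 0], [0, 0, 0, 0, -3, 0], [0, 0, 0, 0, 0, -3]]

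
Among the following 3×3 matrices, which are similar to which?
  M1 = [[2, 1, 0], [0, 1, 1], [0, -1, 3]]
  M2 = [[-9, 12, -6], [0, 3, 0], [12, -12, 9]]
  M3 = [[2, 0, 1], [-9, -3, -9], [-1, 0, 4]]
Characteristic polynomials: χ_{M1} = (x - 2)^3, χ_{M2} = (x - 3)^2(x + 3), χ_{M3} = (x - 3)^2(x + 3).

{M1}: invariant factors (x - 2)^3.

{M2}: invariant factors x - 3, (x - 3)(x + 3).

{M3}: invariant factors (x - 3)^2(x + 3).

Matrices are similar if and only if their invariant-factor lists agree; the partition into similarity classes is {M1}, {M2}, {M3}.

3 classes: {M1}, {M2}, {M3}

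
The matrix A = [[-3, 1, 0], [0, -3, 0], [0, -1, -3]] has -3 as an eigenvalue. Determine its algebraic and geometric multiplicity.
algebraic multiplicity 3, geometric multiplicity 2

The characteristic polynomial is (x + 3)^3, so the factor x + 3 appears with exponent 3: the algebraic multiplicity is 3.

rank(A + 3I) = 1, so the eigenspace has dimension 3 - 1 = 2: the geometric multiplicity is 2.

Since 2 < 3, A is not diagonalizable.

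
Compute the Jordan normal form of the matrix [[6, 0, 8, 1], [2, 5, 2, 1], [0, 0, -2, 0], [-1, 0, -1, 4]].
The characteristic polynomial is det(xI - A) = (x - 5)^3(x + 2), so the eigenvalues are -2 (algebraic multiplicity 1), 5 (algebraic multiplicity 3).

For λ = -2: algebraic multiplicity 1 gives one 1×1 block.

For λ = 5: rank(A - 5I) = 3, rank((A - 5I)^2) = 2, rank((A - 5I)^3) = 1. The eigenspace has dimension 4 - 3 = 1, so there is 1 Jordan block; the rank sequence gives block sizes [3].

Assembling the blocks gives the Jordan form J above.

J = [[-2, 0, 0, 0], [0, 5, 1, 0], [0, 0, 5, 1], [0, 0, 0, 5]]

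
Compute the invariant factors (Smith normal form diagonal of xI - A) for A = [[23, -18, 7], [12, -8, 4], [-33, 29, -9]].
(x - 2)^3

The Jordan structure of A has elementary divisors (x - 2)^3. Arranging the block sizes at each eigenvalue in decreasing order and taking row products gives the invariant factors.

Invariant factors (smallest first, each dividing the next): (x - 2)^3.

Check: the last factor (x - 2)^3 is the minimal polynomial, and the product (x - 2)^3 is the characteristic polynomial.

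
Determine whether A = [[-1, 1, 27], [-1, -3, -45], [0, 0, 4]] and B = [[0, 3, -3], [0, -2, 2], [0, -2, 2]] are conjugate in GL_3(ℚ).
No.

χ_A(x) = (x - 4)(x + 2)^2 but χ_B(x) = x^3. The characteristic polynomial is a similarity invariant, so A and B are not similar.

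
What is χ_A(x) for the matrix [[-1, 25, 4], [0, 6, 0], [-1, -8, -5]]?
xI - A = [[x + 1, -25, -4], [0, x - 6, 0], [1, 8, x + 5]].

Expanding det(xI - A) along the first row:
det(xI - A) = + (x + 1)·det([[x - 6, 0], [8, x + 5]]) - (-25)·det([[0, 0], [1, x + 5]]) + (-4)·det([[0, x - 6], [1, 8]]).

Evaluating gives χ_A(x) = x^3 - 27x - 54 = (x - 6)(x + 3)^2.

χ_A(x) = (x - 6)(x + 3)^2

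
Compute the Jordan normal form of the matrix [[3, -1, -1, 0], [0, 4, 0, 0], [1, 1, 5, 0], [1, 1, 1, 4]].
J = [[4, 1, 0, 0], [0, 4, 0, 0], [0, 0, 4, 0], [0, 0, 0, 4]]

The characteristic polynomial is det(xI - A) = (x - 4)^4, so the eigenvalues are 4 (algebraic multiplicity 4).

For λ = 4: rank(A - 4I) = 1, rank((A - 4I)^2) = 0. The eigenspace has dimension 4 - 1 = 3, so there are 3 Jordan blocks; the rank sequence gives block sizes [2, 1, 1].

Assembling the blocks gives the Jordan form J above.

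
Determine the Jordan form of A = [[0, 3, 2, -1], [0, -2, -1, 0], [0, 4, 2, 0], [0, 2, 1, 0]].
J = [[0, 1, 0, 0], [0, 0, 0, 0], [0, 0, 0, 1], [0, 0, 0, 0]]

The characteristic polynomial is det(xI - A) = x^4, so the eigenvalues are 0 (algebraic multiplicity 4).

For λ = 0: rank(A) = 2, rank(A^2) = 0. The eigenspace has dimension 4 - 2 = 2, so there are 2 Jordan blocks; the rank sequence gives block sizes [2, 2].

Assembling the blocks gives the Jordan form J above.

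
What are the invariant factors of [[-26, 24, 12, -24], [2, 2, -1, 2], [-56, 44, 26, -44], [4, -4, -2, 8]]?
x - 4, (x - 4)^2(x + 2)

The Jordan structure of A has elementary divisors (x + 2), (x - 4)^2, (x - 4). Arranging the block sizes at each eigenvalue in decreasing order and taking row products gives the invariant factors.

Invariant factors (smallest first, each dividing the next): x - 4, (x - 4)^2(x + 2).

Check: the last factor (x - 4)^2(x + 2) is the minimal polynomial, and the product (x - 4)^3(x + 2) is the characteristic polynomial.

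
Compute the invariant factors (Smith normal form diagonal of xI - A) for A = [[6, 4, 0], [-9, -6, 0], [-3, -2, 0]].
x, x^2

The Jordan structure of A has elementary divisors x^2, x. Arranging the block sizes at each eigenvalue in decreasing order and taking row products gives the invariant factors.

Invariant factors (smallest first, each dividing the next): x, x^2.

Check: the last factor x^2 is the minimal polynomial, and the product x^3 is the characteristic polynomial.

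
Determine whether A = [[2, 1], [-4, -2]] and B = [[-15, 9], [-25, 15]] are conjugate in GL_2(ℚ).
Two matrices over a field are similar if and only if they have the same invariant factors.

Both A and B have characteristic polynomial x^2 and minimal polynomial x^2. Computing further, both have invariant factors x^2. Hence A and B are similar.

Yes.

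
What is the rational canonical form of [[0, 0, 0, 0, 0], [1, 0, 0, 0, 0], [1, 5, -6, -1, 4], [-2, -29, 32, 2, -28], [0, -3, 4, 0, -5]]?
The invariant factors of A (the non-unit diagonal entries of the Smith normal form of xI - A over ℚ[x]) are x^2(x + 2)^2(x + 5), each dividing the next. The characteristic polynomial is their product, x^2(x + 2)^2(x + 5).

The rational canonical form is the block-diagonal matrix of companion matrices C(f_i):
R = [[0, 0, 0, 0, 0], [1, 0, 0, 0, 0], [0, 1, 0, 0, -20], [0, 0, 1, 0, -24], [0, 0, 0, 1, -9]].

R = [[0, 0, 0, 0, 0], [1, 0, 0, 0, 0], [0, 1, 0, 0, -20], [0, 0, 1, 0, -24], [0, 0, 0, 1, -9]]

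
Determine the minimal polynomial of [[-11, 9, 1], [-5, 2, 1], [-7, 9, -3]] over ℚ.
m_A(x) = (x + 4)^3

The characteristic polynomial factors as (x + 4)^3. The minimal polynomial is ∏(x - λ)^{k_λ} where k_λ is the size of the largest Jordan block at λ.

For λ = -4: rank(A + 4I) = 2, and the largest Jordan block has size 3 (the smallest k with rank((A + 4I)^k) = rank((A + 4I)^(k+1))).

So m_A(x) = (x + 4)^3.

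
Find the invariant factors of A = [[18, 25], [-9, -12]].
(x - 3)^2

The Jordan structure of A has elementary divisors (x - 3)^2. Arranging the block sizes at each eigenvalue in decreasing order and taking row products gives the invariant factors.

Invariant factors (smallest first, each dividing the next): (x - 3)^2.

Check: the last factor (x - 3)^2 is the minimal polynomial, and the product (x - 3)^2 is the characteristic polynomial.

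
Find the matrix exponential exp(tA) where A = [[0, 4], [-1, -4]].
A has Jordan form J = [[-2, 1], [0, -2]] with A = PJP^{-1}, so e^{tA} = P e^{tJ} P^{-1}.

For a Jordan block J_k(λ), e^{tJ_k(λ)} = e^{λt} · (I + tN + t^2 N^2/2! + ... + t^{k-1} N^{k-1}/(k-1)!) where N is the nilpotent superdiagonal part.

Assembling the blocks and conjugating back gives the entries of e^{tA} as shown above.

e^{tA} = [[(2*t + 1)*e^{-2*t}, 4*t*e^{-2*t}], [-t*e^{-2*t}, (1 - 2*t)*e^{-2*t}]]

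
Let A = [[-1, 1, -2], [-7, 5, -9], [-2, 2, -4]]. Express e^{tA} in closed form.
A has Jordan form J = [[0, 1, 0], [0, 0, 1], [0, 0, 0]] with A = PJP^{-1}, so e^{tA} = P e^{tJ} P^{-1}.

For a Jordan block J_k(λ), e^{tJ_k(λ)} = e^{λt} · (I + tN + t^2 N^2/2! + ... + t^{k-1} N^{k-1}/(k-1)!) where N is the nilpotent superdiagonal part.

Assembling the blocks and conjugating back gives the entries of e^{tA} as shown above.

e^{tA} = [[-t^2 - t + 1, t, t*(t - 4)/2], [t*(-5*t - 7), 5*t + 1, t*(5*t - 18)/2], [2*t*(-t - 1), 2*t, t^2 - 4*t + 1]]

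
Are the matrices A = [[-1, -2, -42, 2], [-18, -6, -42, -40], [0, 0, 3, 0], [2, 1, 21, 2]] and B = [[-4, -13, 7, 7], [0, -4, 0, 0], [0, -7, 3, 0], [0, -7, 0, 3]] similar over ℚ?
Yes.

Two matrices over a field are similar if and only if they have the same invariant factors.

Both A and B have characteristic polynomial (x - 3)^2(x + 4)^2 and minimal polynomial (x - 3)(x + 4)^2. Computing further, both have invariant factors x - 3, (x - 3)(x + 4)^2. Hence A and B are similar.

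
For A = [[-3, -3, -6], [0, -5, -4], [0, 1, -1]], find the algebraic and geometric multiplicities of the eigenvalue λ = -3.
The characteristic polynomial is (x + 3)^3, so the factor x + 3 appears with exponent 3: the algebraic multiplicity is 3.

rank(A + 3I) = 1, so the eigenspace has dimension 3 - 1 = 2: the geometric multiplicity is 2.

Since 2 < 3, A is not diagonalizable.

algebraic multiplicity 3, geometric multiplicity 2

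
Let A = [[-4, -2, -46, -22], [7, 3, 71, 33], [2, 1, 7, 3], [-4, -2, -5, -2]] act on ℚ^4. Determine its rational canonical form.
The invariant factors of A (the non-unit diagonal entries of the Smith normal form of xI - A over ℚ[x]) are (x - 4)(x^3 - 3x - 4), each dividing the next. The characteristic polynomial is their product, (x - 4)(x^3 - 3x - 4).

The rational canonical form is the block-diagonal matrix of companion matrices C(f_i):
R = [[0, 0, 0, -16], [1, 0, 0, -8], [0, 1, 0, 3], [0, 0, 1, 4]].

Note the characteristic polynomial does not split into linear factors over ℚ, so A has no Jordan form over ℚ; the rational canonical form exists over any field.

R = [[0, 0, 0, -16], [1, 0, 0, -8], [0, 1, 0, 3], [0, 0, 1, 4]]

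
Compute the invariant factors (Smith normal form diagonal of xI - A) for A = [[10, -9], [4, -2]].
(x - 4)^2

The Jordan structure of A has elementary divisors (x - 4)^2. Arranging the block sizes at each eigenvalue in decreasing order and taking row products gives the invariant factors.

Invariant factors (smallest first, each dividing the next): (x - 4)^2.

Check: the last factor (x - 4)^2 is the minimal polynomial, and the product (x - 4)^2 is the characteristic polynomial.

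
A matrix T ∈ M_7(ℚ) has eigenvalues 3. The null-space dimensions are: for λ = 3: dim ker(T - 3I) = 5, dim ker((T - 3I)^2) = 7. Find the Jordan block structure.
λ = 3: successive nullity increments [5, 2] count blocks of size ≥ k; block sizes are [2, 2, 1, 1, 1].

Jordan blocks: (3, 2), (3, 2), (3, 1), (3, 1), (3, 1)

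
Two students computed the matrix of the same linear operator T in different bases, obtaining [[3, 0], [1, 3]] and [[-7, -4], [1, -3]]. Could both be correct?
No.

trace(A) = 6 but trace(B) = -10. The trace is a similarity invariant, so A and B are not similar.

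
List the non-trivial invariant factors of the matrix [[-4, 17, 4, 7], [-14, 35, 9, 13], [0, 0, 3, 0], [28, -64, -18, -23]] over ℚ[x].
x - 3, (x - 3)^2(x - 2)

The Jordan structure of A has elementary divisors (x - 2), (x - 3)^2, (x - 3). Arranging the block sizes at each eigenvalue in decreasing order and taking row products gives the invariant factors.

Invariant factors (smallest first, each dividing the next): x - 3, (x - 3)^2(x - 2).

Check: the last factor (x - 3)^2(x - 2) is the minimal polynomial, and the product (x - 3)^3(x - 2) is the characteristic polynomial.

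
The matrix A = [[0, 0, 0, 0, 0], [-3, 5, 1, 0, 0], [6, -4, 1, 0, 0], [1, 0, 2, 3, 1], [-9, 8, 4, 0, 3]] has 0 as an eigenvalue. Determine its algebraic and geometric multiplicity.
The characteristic polynomial is x(x - 3)^4, so the factor x appears with exponent 1: the algebraic multiplicity is 1.

rank(A) = 4, so the eigenspace has dimension 5 - 4 = 1: the geometric multiplicity is 1.

algebraic multiplicity 1, geometric multiplicity 1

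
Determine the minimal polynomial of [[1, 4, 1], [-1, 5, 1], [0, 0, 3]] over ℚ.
The characteristic polynomial factors as (x - 3)^3. The minimal polynomial is ∏(x - λ)^{k_λ} where k_λ is the size of the largest Jordan block at λ.

For λ = 3: rank(A - 3I) = 2, and the largest Jordan block has size 3 (the smallest k with rank((A - 3I)^k) = rank((A - 3I)^(k+1))).

So m_A(x) = (x - 3)^3.

m_A(x) = (x - 3)^3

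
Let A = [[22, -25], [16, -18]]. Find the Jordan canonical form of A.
J = [[2, 1], [0, 2]]

The characteristic polynomial is det(xI - A) = (x - 2)^2, so the eigenvalues are 2 (algebraic multiplicity 2).

For λ = 2: rank(A - 2I) = 1, rank((A - 2I)^2) = 0. The eigenspace has dimension 2 - 1 = 1, so there is 1 Jordan block; the rank sequence gives block sizes [2].

Assembling the blocks gives the Jordan form J above.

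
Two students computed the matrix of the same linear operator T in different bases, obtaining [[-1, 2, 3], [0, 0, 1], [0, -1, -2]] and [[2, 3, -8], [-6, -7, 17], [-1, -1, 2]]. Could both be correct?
Yes.

Two matrices over a field are similar if and only if they have the same invariant factors.

Both A and B have characteristic polynomial (x + 1)^3 and minimal polynomial (x + 1)^3. Computing further, both have invariant factors (x + 1)^3. Hence A and B are similar.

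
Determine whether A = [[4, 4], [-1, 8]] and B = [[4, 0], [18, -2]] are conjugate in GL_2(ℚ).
No.

trace(A) = 12 but trace(B) = 2. The trace is a similarity invariant, so A and B are not similar.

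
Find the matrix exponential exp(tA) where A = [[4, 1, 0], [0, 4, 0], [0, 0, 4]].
e^{tA} = [[e^{4*t}, t*e^{4*t}, 0], [0, e^{4*t}, 0], [0, 0, e^{4*t}]]

A has Jordan form J = [[4, 1, 0], [0, 4, 0], [0, 0, 4]] with A = PJP^{-1}, so e^{tA} = P e^{tJ} P^{-1}.

For a Jordan block J_k(λ), e^{tJ_k(λ)} = e^{λt} · (I + tN + t^2 N^2/2! + ... + t^{k-1} N^{k-1}/(k-1)!) where N is the nilpotent superdiagonal part.

Assembling the blocks and conjugating back gives the entries of e^{tA} as shown above.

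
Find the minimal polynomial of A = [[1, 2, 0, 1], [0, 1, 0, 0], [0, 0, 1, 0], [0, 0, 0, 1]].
The characteristic polynomial factors as (x - 1)^4. The minimal polynomial is ∏(x - λ)^{k_λ} where k_λ is the size of the largest Jordan block at λ.

For λ = 1: rank(A - I) = 1, and the largest Jordan block has size 2 (the smallest k with rank((A - I)^k) = rank((A - I)^(k+1))).

So m_A(x) = (x - 1)^2.

m_A(x) = (x - 1)^2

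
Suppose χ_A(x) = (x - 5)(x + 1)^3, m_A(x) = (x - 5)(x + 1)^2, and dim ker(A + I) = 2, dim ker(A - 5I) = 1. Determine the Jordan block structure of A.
λ = -1: algebraic multiplicity 3 (exponent in χ_A), largest block size 2 (exponent in m_A), 2 blocks (geometric multiplicity). These force block sizes [2, 1].
λ = 5: algebraic multiplicity 1 (exponent in χ_A), largest block size 1 (exponent in m_A), 1 block (geometric multiplicity). This forces block sizes [1].

Jordan blocks: (-1, 2), (-1, 1), (5, 1)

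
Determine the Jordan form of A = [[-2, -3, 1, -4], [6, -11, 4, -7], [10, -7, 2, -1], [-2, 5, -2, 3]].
The characteristic polynomial is det(xI - A) = (x + 2)^4, so the eigenvalues are -2 (algebraic multiplicity 4).

For λ = -2: rank(A + 2I) = 2, rank((A + 2I)^2) = 0. The eigenspace has dimension 4 - 2 = 2, so there are 2 Jordan blocks; the rank sequence gives block sizes [2, 2].

Assembling the blocks gives the Jordan form J above.

J = [[-2, 1, 0, 0], [0, -2, 0, 0], [0, 0, -2, 1], [0, 0, 0, -2]]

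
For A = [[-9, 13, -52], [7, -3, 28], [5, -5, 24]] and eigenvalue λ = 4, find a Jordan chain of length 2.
v_1 = [[0, 1, 0]]^T, v_2 = [[13, -7, -5]]^T

We seek v_1 ∈ ker((A - 4I)^2) \ ker(A - 4I), then set v_{i+1} = (A - 4I) v_i.

One such chain is v_1 = [[0, 1, 0]]^T, v_2 = [[13, -7, -5]]^T. Check: (A - 4I) v_2 = [[0, 0, 0]]^T = 0.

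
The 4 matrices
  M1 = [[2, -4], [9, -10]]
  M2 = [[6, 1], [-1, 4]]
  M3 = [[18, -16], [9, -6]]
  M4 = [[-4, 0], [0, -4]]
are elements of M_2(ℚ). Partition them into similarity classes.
Characteristic polynomials: χ_{M1} = (x + 4)^2, χ_{M2} = (x - 5)^2, χ_{M3} = (x - 6)^2, χ_{M4} = (x + 4)^2.

{M1}: invariant factors (x + 4)^2.

{M2}: invariant factors (x - 5)^2.

{M3}: invariant factors (x - 6)^2.

{M4}: invariant factors x + 4, x + 4.

Matrices are similar if and only if their invariant-factor lists agree; the partition into similarity classes is {M1}, {M2}, {M3}, {M4}.

4 classes: {M1}, {M2}, {M3}, {M4}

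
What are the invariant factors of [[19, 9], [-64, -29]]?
(x + 5)^2

The Jordan structure of A has elementary divisors (x + 5)^2. Arranging the block sizes at each eigenvalue in decreasing order and taking row products gives the invariant factors.

Invariant factors (smallest first, each dividing the next): (x + 5)^2.

Check: the last factor (x + 5)^2 is the minimal polynomial, and the product (x + 5)^2 is the characteristic polynomial.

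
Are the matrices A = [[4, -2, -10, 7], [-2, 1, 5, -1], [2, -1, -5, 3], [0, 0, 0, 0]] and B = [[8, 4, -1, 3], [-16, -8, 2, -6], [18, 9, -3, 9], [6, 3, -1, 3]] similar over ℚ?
Two matrices over a field are similar if and only if they have the same invariant factors.

Both A and B have characteristic polynomial x^4 and minimal polynomial x^2. Computing further, both have invariant factors x^2, x^2. Hence A and B are similar.

Yes.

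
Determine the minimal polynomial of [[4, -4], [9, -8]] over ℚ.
m_A(x) = (x + 2)^2

The characteristic polynomial factors as (x + 2)^2. The minimal polynomial is ∏(x - λ)^{k_λ} where k_λ is the size of the largest Jordan block at λ.

For λ = -2: rank(A + 2I) = 1, and the largest Jordan block has size 2 (the smallest k with rank((A + 2I)^k) = rank((A + 2I)^(k+1))).

So m_A(x) = (x + 2)^2.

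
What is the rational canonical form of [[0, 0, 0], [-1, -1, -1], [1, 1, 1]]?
R = [[0, 0, 0], [0, 0, 0], [0, 1, 0]]

The invariant factors of A (the non-unit diagonal entries of the Smith normal form of xI - A over ℚ[x]) are x, x^2, each dividing the next. The characteristic polynomial is their product, x^3.

The rational canonical form is the block-diagonal matrix of companion matrices C(f_i):
R = [[0, 0, 0], [0, 0, 0], [0, 1, 0]].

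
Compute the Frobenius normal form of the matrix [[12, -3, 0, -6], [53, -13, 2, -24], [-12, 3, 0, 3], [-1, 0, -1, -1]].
The invariant factors of A (the non-unit diagonal entries of the Smith normal form of xI - A over ℚ[x]) are x^2 + x - 3, x^2 + x - 3, each dividing the next. The characteristic polynomial is their product, (x^2 + x - 3)^2.

The rational canonical form is the block-diagonal matrix of companion matrices C(f_i):
R = [[0, 3, 0, 0], [1, -1, 0, 0], [0, 0, 0, 3], [0, 0, 1, -1]].

Note the characteristic polynomial does not split into linear factors over ℚ, so A has no Jordan form over ℚ; the rational canonical form exists over any field.

R = [[0, 3, 0, 0], [1, -1, 0, 0], [0, 0, 0, 3], [0, 0, 1, -1]]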